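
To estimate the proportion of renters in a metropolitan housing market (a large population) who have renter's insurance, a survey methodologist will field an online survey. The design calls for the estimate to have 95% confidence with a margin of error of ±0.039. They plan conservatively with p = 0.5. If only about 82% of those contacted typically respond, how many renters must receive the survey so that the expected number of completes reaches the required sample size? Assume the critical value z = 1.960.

Completed interviews needed: n₀ = 1.960² × 0.2500 / 0.039² ≈ 631.43 → 632.
At an 82% response rate, contacts needed = 632 / 0.82 ≈ 770.73 → 771.

771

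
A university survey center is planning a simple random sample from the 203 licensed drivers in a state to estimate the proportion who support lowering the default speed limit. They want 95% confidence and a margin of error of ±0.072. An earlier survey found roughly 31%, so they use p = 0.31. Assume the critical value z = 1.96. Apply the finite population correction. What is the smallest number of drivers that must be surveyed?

Unadjusted: n₀ = 1.96² × 0.31 × 0.69 / 0.072² ≈ 158.51, so n₀ = 159.
Finite population correction with N = 203: n = n₀ / (1 + (n₀−1)/N) = 159 / (1 + 158/203) = 159 / 1.7783 ≈ 89.41.
Rounding up, n = 90.

90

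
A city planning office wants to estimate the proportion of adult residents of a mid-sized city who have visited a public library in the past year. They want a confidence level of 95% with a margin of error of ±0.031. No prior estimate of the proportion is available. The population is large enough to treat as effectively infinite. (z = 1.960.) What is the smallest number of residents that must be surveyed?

With no prior estimate, use p = 0.5, giving p(1−p) = 0.25.
n = z²·p(1−p)/E² = 1.960² × 0.2500 / 0.031² = 3.8416 × 0.2500 / 0.000961 ≈ 999.38.
Rounding up gives n = 1000.

1000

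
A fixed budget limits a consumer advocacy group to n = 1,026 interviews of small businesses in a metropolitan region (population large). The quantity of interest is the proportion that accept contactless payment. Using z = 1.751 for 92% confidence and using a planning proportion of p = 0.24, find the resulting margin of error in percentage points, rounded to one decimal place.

SE(p̂) = √[p(1−p)/n] = √[0.1824/1026] = 0.01333.
E = z × SE = 1.751 × 0.01333 = 0.02335, or 2.3 percentage points.

2.3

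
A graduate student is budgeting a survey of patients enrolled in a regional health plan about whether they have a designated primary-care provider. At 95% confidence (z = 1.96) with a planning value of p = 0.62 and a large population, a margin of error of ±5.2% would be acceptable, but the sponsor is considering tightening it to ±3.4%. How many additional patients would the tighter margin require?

At ±5.2%: n = 1.96² × 0.2356 / 0.052² ≈ 334.72 → 335.
At ±3.4%: n = 1.96² × 0.2356 / 0.034² ≈ 782.94 → 783.
Additional respondents: 783 − 335 = 448.

448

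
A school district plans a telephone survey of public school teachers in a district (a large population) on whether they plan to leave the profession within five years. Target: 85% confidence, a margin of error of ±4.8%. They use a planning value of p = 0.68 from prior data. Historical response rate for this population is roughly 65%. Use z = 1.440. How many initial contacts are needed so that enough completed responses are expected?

302

Completed interviews needed: n₀ = 1.440² × 0.2176 / 0.048² ≈ 195.84 → 196.
At a 65% response rate, contacts needed = 196 / 0.65 ≈ 301.54 → 302.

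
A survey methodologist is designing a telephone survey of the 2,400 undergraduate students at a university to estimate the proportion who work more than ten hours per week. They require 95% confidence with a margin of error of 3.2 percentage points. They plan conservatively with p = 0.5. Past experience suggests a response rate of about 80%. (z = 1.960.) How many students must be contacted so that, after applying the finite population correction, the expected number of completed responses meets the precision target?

Completed interviews needed (unadjusted): n₀ = 1.960² × 0.2500 / 0.032² ≈ 937.89 → 938.
FPC for N = 2,400: n = 938 / (1 + 937/2400) = 938 / 1.3904 ≈ 674.62 → 675.
At an 80% response rate, contacts needed = 675 / 0.80 ≈ 843.75 → 844.

844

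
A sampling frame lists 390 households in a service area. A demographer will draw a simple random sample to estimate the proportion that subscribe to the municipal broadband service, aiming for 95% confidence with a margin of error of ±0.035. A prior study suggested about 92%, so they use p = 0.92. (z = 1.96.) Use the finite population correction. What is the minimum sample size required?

Unadjusted: n₀ = 1.96² × 0.92 × 0.08 / 0.035² ≈ 230.81, so n₀ = 231.
Finite population correction with N = 390: n = n₀ / (1 + (n₀−1)/N) = 231 / (1 + 230/390) = 231 / 1.5897 ≈ 145.31.
Rounding up, n = 146.

146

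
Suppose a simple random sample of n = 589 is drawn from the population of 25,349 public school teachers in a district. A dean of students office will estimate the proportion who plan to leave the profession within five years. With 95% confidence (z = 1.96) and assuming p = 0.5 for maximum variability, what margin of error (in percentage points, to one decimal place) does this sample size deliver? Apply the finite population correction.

Finite-population factor: (N−n)/(N−1) = (25349−589)/(25349−1) = 0.9768.
SE(p̂) = √[p(1−p)/n · (N−n)/(N−1)] = √[0.2500/589 × 0.9768] = 0.02036.
E = z × SE = 1.96 × 0.02036 = 0.03991 ≈ 4.0 percentage points.

4.0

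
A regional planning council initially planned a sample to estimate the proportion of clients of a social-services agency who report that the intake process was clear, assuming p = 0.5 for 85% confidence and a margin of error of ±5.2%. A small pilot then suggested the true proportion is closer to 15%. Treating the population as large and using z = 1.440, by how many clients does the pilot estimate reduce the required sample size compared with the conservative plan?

94

Conservative (p = 0.5): n = 1.440² × 0.25 / 0.052² ≈ 191.72 → 192.
Using p = 0.15: p(1−p) = 0.1275, so n = 1.440² × 0.1275 / 0.052² ≈ 97.78 → 98.
Reduction: 192 − 98 = 94.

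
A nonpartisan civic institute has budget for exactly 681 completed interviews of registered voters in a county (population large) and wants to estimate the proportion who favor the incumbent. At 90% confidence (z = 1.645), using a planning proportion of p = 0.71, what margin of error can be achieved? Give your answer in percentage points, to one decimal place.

2.9

SE(p̂) = √[p(1−p)/n] = √[0.2059/681] = 0.01739.
E = z × SE = 1.645 × 0.01739 = 0.02860, or 2.9 percentage points.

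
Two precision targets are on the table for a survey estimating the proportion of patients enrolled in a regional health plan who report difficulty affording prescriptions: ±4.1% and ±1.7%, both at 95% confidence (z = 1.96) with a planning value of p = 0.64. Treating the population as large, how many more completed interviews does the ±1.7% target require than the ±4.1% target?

At ±4.1%: n = 1.96² × 0.2304 / 0.041² ≈ 526.53 → 527.
At ±1.7%: n = 1.96² × 0.2304 / 0.017² ≈ 3062.65 → 3063.
Additional respondents: 3063 − 527 = 2536.

2536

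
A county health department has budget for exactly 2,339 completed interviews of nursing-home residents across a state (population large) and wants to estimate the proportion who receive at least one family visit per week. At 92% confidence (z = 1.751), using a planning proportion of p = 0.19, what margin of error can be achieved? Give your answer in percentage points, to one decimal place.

1.4

SE(p̂) = √[p(1−p)/n] = √[0.1539/2339] = 0.00811.
E = z × SE = 1.751 × 0.00811 = 0.01420, or 1.4 percentage points.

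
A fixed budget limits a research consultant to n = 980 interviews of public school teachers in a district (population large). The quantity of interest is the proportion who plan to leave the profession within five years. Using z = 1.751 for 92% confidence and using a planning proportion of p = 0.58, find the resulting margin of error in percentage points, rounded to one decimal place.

2.8

SE(p̂) = √[p(1−p)/n] = √[0.2436/980] = 0.01577.
E = z × SE = 1.751 × 0.01577 = 0.02761, or 2.8 percentage points.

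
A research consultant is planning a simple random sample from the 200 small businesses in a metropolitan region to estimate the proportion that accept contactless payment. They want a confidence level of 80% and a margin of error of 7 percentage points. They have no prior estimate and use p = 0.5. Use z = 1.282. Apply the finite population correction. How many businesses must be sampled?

60

Unadjusted: n₀ = 1.282² × 0.50 × 0.50 / 0.070² ≈ 83.85, so n₀ = 84.
Finite population correction with N = 200: n = n₀ / (1 + (n₀−1)/N) = 84 / (1 + 83/200) = 84 / 1.4150 ≈ 59.36.
Rounding up, n = 60.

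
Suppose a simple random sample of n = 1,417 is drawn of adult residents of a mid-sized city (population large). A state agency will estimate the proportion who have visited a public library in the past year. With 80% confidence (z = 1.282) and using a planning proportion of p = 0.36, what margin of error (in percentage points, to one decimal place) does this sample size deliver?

SE(p̂) = √[p(1−p)/n] = √[0.2304/1417] = 0.01275.
E = z × SE = 1.282 × 0.01275 = 0.01635, or 1.6 percentage points.

1.6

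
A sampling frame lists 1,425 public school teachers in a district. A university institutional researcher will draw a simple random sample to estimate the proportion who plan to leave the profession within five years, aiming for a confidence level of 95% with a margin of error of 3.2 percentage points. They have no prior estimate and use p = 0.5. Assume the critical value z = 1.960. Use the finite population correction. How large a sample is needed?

566

Unadjusted: n₀ = 1.960² × 0.50 × 0.50 / 0.032² ≈ 937.89, so n₀ = 938.
Finite population correction with N = 1,425: n = n₀ / (1 + (n₀−1)/N) = 938 / (1 + 937/1425) = 938 / 1.6575 ≈ 565.90.
Rounding up, n = 566.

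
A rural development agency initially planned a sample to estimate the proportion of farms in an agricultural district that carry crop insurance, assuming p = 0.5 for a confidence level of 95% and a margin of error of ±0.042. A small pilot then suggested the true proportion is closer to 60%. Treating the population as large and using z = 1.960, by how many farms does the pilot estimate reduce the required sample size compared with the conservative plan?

22

Conservative (p = 0.5): n = 1.960² × 0.25 / 0.042² ≈ 544.44 → 545.
Using p = 0.60: p(1−p) = 0.2400, so n = 1.960² × 0.2400 / 0.042² ≈ 522.67 → 523.
Reduction: 545 − 523 = 22.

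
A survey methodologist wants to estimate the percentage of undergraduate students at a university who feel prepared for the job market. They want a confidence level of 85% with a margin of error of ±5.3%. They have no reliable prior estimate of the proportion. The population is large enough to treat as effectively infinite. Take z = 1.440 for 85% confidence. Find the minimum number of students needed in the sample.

185

With no prior estimate, use p = 0.5, giving p(1−p) = 0.25.
n = z²·p(1−p)/E² = 1.440² × 0.2500 / 0.053² = 2.0736 × 0.2500 / 0.002809 ≈ 184.55.
Rounding up gives n = 185.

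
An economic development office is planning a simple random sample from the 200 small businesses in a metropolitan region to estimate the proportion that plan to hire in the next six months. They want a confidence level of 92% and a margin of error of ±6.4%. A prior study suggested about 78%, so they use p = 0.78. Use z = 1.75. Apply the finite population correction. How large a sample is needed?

Unadjusted: n₀ = 1.75² × 0.78 × 0.22 / 0.064² ≈ 128.30, so n₀ = 129.
Finite population correction with N = 200: n = n₀ / (1 + (n₀−1)/N) = 129 / (1 + 128/200) = 129 / 1.6400 ≈ 78.66.
Rounding up, n = 79.

79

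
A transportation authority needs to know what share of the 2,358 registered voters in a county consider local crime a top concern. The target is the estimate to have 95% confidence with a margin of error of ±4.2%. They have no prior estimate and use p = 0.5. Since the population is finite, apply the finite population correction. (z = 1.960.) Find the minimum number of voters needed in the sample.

443

Unadjusted: n₀ = 1.960² × 0.50 × 0.50 / 0.042² ≈ 544.44, so n₀ = 545.
Finite population correction with N = 2,358: n = n₀ / (1 + (n₀−1)/N) = 545 / (1 + 544/2358) = 545 / 1.2307 ≈ 442.84.
Rounding up, n = 443.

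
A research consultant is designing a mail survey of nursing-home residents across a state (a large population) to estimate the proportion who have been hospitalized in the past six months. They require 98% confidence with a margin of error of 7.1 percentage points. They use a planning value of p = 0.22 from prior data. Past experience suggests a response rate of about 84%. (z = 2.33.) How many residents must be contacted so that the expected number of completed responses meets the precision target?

Completed interviews needed: n₀ = 2.33² × 0.1716 / 0.071² ≈ 184.80 → 185.
At an 84% response rate, contacts needed = 185 / 0.84 ≈ 220.24 → 221.

221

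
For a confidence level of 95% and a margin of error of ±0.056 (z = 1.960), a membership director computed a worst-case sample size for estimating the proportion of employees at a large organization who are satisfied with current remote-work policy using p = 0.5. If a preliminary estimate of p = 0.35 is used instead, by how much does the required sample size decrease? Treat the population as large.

Conservative (p = 0.5): n = 1.960² × 0.25 / 0.056² ≈ 306.25 → 307.
Using p = 0.35: p(1−p) = 0.2275, so n = 1.960² × 0.2275 / 0.056² ≈ 278.69 → 279.
Reduction: 307 − 279 = 28.

28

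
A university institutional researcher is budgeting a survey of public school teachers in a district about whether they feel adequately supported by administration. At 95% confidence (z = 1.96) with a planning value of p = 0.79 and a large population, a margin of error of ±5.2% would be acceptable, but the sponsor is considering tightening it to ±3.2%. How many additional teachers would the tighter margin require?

387

At ±5.2%: n = 1.96² × 0.1659 / 0.052² ≈ 235.70 → 236.
At ±3.2%: n = 1.96² × 0.1659 / 0.032² ≈ 622.38 → 623.
Additional respondents: 623 − 236 = 387.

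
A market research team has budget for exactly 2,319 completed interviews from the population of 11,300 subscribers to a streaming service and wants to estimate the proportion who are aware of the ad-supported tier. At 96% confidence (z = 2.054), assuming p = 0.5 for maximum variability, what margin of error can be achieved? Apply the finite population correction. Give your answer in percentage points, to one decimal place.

Finite-population factor: (N−n)/(N−1) = (11300−2319)/(11300−1) = 0.7948.
SE(p̂) = √[p(1−p)/n · (N−n)/(N−1)] = √[0.2500/2319 × 0.7948] = 0.00926.
E = z × SE = 2.054 × 0.00926 = 0.01901 ≈ 1.9 percentage points.

1.9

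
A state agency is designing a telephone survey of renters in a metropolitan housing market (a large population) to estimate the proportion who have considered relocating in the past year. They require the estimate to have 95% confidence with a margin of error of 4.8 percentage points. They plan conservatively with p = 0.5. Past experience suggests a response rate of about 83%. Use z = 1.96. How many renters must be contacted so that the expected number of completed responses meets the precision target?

Completed interviews needed: n₀ = 1.96² × 0.2500 / 0.048² ≈ 416.84 → 417.
At an 83% response rate, contacts needed = 417 / 0.83 ≈ 502.41 → 503.

503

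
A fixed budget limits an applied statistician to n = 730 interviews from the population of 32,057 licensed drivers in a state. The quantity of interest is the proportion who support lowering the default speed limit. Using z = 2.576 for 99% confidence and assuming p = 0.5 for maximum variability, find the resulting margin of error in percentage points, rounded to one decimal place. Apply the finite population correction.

Finite-population factor: (N−n)/(N−1) = (32057−730)/(32057−1) = 0.9773.
SE(p̂) = √[p(1−p)/n · (N−n)/(N−1)] = √[0.2500/730 × 0.9773] = 0.01829.
E = z × SE = 2.576 × 0.01829 = 0.04713 ≈ 4.7 percentage points.

4.7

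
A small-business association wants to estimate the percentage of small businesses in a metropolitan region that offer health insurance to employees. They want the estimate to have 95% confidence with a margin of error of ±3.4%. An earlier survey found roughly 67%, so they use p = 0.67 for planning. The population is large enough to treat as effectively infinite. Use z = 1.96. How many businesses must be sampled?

With p = 0.67, p(1−p) = 0.2211.
n = z²·p(1−p)/E² = 1.96² × 0.2211 / 0.034² = 3.8416 × 0.2211 / 0.001156 ≈ 734.76.
Rounding up gives n = 735.

735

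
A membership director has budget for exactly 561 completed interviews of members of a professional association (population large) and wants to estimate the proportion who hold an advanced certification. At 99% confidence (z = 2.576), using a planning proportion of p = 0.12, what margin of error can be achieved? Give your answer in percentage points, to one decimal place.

3.5

SE(p̂) = √[p(1−p)/n] = √[0.1056/561] = 0.01372.
E = z × SE = 2.576 × 0.01372 = 0.03534, or 3.5 percentage points.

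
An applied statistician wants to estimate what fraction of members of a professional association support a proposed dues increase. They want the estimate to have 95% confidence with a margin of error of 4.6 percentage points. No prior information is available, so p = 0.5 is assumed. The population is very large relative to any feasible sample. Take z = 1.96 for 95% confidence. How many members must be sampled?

454

With p = 0.5, p(1−p) = 0.25.
n = z²·p(1−p)/E² = 1.96² × 0.2500 / 0.046² = 3.8416 × 0.2500 / 0.002116 ≈ 453.88.
Rounding up gives n = 454.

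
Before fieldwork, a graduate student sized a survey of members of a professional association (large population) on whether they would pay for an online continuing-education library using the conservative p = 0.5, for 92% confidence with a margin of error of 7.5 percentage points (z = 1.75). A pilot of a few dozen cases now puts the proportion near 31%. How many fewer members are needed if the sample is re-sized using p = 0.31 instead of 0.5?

20

Conservative (p = 0.5): n = 1.75² × 0.25 / 0.075² ≈ 136.11 → 137.
Using p = 0.31: p(1−p) = 0.2139, so n = 1.75² × 0.2139 / 0.075² ≈ 116.46 → 117.
Reduction: 137 − 117 = 20.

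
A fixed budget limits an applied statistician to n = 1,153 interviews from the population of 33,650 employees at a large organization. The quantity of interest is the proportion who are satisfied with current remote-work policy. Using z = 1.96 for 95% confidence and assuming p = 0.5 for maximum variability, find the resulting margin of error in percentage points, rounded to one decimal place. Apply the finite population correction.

Finite-population factor: (N−n)/(N−1) = (33650−1153)/(33650−1) = 0.9658.
SE(p̂) = √[p(1−p)/n · (N−n)/(N−1)] = √[0.2500/1153 × 0.9658] = 0.01447.
E = z × SE = 1.96 × 0.01447 = 0.02836 ≈ 2.8 percentage points.

2.8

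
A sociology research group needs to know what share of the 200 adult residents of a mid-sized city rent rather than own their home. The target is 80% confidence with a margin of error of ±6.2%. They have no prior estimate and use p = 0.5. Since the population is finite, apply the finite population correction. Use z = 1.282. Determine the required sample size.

Unadjusted: n₀ = 1.282² × 0.50 × 0.50 / 0.062² ≈ 106.89, so n₀ = 107.
Finite population correction with N = 200: n = n₀ / (1 + (n₀−1)/N) = 107 / (1 + 106/200) = 107 / 1.5300 ≈ 69.93.
Rounding up, n = 70.

70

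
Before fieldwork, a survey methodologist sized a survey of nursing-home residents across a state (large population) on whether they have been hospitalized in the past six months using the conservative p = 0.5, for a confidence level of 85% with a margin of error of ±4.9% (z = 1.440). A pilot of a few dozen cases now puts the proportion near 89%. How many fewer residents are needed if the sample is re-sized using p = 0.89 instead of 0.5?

Conservative (p = 0.5): n = 1.440² × 0.25 / 0.049² ≈ 215.91 → 216.
Using p = 0.89: p(1−p) = 0.0979, so n = 1.440² × 0.0979 / 0.049² ≈ 84.55 → 85.
Reduction: 216 − 85 = 131.

131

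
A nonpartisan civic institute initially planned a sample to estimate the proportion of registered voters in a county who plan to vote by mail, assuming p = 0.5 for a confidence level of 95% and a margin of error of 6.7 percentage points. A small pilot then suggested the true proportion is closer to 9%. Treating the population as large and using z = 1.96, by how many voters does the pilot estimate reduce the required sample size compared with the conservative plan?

143

Conservative (p = 0.5): n = 1.96² × 0.25 / 0.067² ≈ 213.95 → 214.
Using p = 0.09: p(1−p) = 0.0819, so n = 1.96² × 0.0819 / 0.067² ≈ 70.09 → 71.
Reduction: 214 − 71 = 143.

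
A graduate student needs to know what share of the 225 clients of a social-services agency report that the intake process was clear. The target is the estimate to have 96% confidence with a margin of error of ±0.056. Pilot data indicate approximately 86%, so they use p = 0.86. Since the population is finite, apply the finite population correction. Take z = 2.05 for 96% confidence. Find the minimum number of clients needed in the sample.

Unadjusted: n₀ = 2.05² × 0.86 × 0.14 / 0.056² ≈ 161.35, so n₀ = 162.
Finite population correction with N = 225: n = n₀ / (1 + (n₀−1)/N) = 162 / (1 + 161/225) = 162 / 1.7156 ≈ 94.43.
Rounding up, n = 95.

95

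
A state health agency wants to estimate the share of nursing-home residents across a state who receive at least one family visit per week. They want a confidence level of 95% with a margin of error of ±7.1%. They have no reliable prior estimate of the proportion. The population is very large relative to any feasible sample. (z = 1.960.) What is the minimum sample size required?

191

With no prior estimate, use p = 0.5, giving p(1−p) = 0.25.
n = z²·p(1−p)/E² = 1.960² × 0.2500 / 0.071² = 3.8416 × 0.2500 / 0.005041 ≈ 190.52.
Rounding up gives n = 191.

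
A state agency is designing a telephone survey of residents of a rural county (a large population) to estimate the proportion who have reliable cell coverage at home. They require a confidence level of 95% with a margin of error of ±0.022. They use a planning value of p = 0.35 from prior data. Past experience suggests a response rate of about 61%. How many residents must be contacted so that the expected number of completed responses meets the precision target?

For 95% confidence, z = 1.960.
Completed interviews needed: n₀ = 1.960² × 0.2275 / 0.022² ≈ 1805.71 → 1806.
At a 61% response rate, contacts needed = 1806 / 0.61 ≈ 2960.66 → 2961.

2961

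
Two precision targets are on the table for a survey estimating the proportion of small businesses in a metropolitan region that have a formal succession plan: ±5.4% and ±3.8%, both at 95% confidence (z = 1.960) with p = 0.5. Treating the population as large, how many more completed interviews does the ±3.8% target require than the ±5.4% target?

At ±5.4%: n = 1.960² × 0.2500 / 0.054² ≈ 329.36 → 330.
At ±3.8%: n = 1.960² × 0.2500 / 0.038² ≈ 665.10 → 666.
Additional respondents: 666 − 330 = 336.

336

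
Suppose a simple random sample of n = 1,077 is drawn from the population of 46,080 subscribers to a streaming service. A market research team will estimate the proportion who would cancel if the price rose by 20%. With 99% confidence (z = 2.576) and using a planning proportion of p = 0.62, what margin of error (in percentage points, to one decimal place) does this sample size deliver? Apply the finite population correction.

Finite-population factor: (N−n)/(N−1) = (46080−1077)/(46080−1) = 0.9766.
SE(p̂) = √[p(1−p)/n · (N−n)/(N−1)] = √[0.2356/1077 × 0.9766] = 0.01462.
E = z × SE = 2.576 × 0.01462 = 0.03765 ≈ 3.8 percentage points.

3.8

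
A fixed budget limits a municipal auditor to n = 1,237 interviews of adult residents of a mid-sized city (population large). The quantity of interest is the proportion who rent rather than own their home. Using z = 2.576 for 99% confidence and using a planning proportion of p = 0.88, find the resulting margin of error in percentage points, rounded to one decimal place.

SE(p̂) = √[p(1−p)/n] = √[0.1056/1237] = 0.00924.
E = z × SE = 2.576 × 0.00924 = 0.02380, or 2.4 percentage points.

2.4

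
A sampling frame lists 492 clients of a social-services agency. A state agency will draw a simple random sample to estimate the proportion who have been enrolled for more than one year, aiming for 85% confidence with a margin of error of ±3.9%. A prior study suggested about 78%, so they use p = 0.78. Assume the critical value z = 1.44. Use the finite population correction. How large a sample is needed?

159

Unadjusted: n₀ = 1.44² × 0.78 × 0.22 / 0.039² ≈ 233.94, so n₀ = 234.
Finite population correction with N = 492: n = n₀ / (1 + (n₀−1)/N) = 234 / (1 + 233/492) = 234 / 1.4736 ≈ 158.80.
Rounding up, n = 159.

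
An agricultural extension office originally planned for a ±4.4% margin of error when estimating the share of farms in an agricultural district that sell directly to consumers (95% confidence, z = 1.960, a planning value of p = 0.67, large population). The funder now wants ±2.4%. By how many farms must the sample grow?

At ±4.4%: n = 1.960² × 0.2211 / 0.044² ≈ 438.73 → 439.
At ±2.4%: n = 1.960² × 0.2211 / 0.024² ≈ 1474.61 → 1475.
Additional respondents: 1475 − 439 = 1036.

1036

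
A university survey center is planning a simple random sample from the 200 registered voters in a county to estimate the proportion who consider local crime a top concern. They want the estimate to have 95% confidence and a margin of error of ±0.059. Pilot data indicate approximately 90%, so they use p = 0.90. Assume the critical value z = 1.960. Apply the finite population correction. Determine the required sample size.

Unadjusted: n₀ = 1.960² × 0.90 × 0.10 / 0.059² ≈ 99.32, so n₀ = 100.
Finite population correction with N = 200: n = n₀ / (1 + (n₀−1)/N) = 100 / (1 + 99/200) = 100 / 1.4950 ≈ 66.89.
Rounding up, n = 67.

67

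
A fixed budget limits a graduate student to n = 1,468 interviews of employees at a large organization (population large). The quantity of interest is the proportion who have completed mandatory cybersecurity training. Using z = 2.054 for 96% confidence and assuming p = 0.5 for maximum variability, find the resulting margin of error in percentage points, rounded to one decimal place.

SE(p̂) = √[p(1−p)/n] = √[0.2500/1468] = 0.01305.
E = z × SE = 2.054 × 0.01305 = 0.02680, or 2.7 percentage points.

2.7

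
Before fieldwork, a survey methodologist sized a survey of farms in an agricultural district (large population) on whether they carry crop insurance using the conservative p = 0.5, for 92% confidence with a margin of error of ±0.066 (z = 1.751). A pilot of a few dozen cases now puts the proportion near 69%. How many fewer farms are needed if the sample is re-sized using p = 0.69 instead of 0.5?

Conservative (p = 0.5): n = 1.751² × 0.25 / 0.066² ≈ 175.96 → 176.
Using p = 0.69: p(1−p) = 0.2139, so n = 1.751² × 0.2139 / 0.066² ≈ 150.56 → 151.
Reduction: 176 − 151 = 25.

25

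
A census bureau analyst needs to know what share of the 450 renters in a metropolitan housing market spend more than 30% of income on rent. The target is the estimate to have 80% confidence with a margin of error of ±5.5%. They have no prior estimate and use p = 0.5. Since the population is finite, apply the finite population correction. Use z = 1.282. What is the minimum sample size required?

Unadjusted: n₀ = 1.282² × 0.50 × 0.50 / 0.055² ≈ 135.83, so n₀ = 136.
Finite population correction with N = 450: n = n₀ / (1 + (n₀−1)/N) = 136 / (1 + 135/450) = 136 / 1.3000 ≈ 104.62.
Rounding up, n = 105.

105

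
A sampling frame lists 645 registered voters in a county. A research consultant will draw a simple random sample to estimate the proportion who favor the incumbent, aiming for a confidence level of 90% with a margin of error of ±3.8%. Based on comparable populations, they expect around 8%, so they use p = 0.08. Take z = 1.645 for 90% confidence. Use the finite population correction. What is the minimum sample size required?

Unadjusted: n₀ = 1.645² × 0.08 × 0.92 / 0.038² ≈ 137.92, so n₀ = 138.
Finite population correction with N = 645: n = n₀ / (1 + (n₀−1)/N) = 138 / (1 + 137/645) = 138 / 1.2124 ≈ 113.82.
Rounding up, n = 114.

114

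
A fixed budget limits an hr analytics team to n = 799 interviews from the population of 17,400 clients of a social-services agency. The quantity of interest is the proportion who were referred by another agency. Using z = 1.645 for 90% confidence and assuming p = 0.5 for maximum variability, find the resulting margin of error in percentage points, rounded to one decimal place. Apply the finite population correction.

2.8

Finite-population factor: (N−n)/(N−1) = (17400−799)/(17400−1) = 0.9541.
SE(p̂) = √[p(1−p)/n · (N−n)/(N−1)] = √[0.2500/799 × 0.9541] = 0.01728.
E = z × SE = 1.645 × 0.01728 = 0.02842 ≈ 2.8 percentage points.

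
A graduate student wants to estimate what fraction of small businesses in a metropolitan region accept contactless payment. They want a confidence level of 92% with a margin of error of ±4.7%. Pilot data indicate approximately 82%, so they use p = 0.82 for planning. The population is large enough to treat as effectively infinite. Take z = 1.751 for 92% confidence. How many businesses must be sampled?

205

With p = 0.82, p(1−p) = 0.1476.
n = z²·p(1−p)/E² = 1.751² × 0.1476 / 0.047² = 3.0660 × 0.1476 / 0.002209 ≈ 204.86.
Rounding up gives n = 205.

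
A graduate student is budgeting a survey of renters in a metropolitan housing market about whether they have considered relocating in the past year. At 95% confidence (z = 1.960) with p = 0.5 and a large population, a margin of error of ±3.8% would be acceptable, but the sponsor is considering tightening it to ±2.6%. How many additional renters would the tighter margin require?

At ±3.8%: n = 1.960² × 0.2500 / 0.038² ≈ 665.10 → 666.
At ±2.6%: n = 1.960² × 0.2500 / 0.026² ≈ 1420.71 → 1421.
Additional respondents: 1421 − 666 = 755.

755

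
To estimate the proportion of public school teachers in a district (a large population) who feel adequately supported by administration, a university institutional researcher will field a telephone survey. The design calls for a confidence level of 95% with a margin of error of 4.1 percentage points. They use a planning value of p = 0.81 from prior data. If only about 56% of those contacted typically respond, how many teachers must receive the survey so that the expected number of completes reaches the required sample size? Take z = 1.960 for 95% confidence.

Completed interviews needed: n₀ = 1.960² × 0.1539 / 0.041² ≈ 351.71 → 352.
At a 56% response rate, contacts needed = 352 / 0.56 ≈ 628.57 → 629.

629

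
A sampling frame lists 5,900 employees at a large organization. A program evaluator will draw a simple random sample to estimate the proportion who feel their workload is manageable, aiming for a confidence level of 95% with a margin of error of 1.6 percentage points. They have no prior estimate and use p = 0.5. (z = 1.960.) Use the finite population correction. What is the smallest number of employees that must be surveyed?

Unadjusted: n₀ = 1.960² × 0.50 × 0.50 / 0.016² ≈ 3751.56, so n₀ = 3752.
Finite population correction with N = 5,900: n = n₀ / (1 + (n₀−1)/N) = 3752 / (1 + 3751/5900) = 3752 / 1.6358 ≈ 2293.73.
Rounding up, n = 2294.

2294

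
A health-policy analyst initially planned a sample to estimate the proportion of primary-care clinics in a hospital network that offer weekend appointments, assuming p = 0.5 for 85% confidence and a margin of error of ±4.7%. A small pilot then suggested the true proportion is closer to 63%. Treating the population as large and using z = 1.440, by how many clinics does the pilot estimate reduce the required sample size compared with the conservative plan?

16

Conservative (p = 0.5): n = 1.440² × 0.25 / 0.047² ≈ 234.68 → 235.
Using p = 0.63: p(1−p) = 0.2331, so n = 1.440² × 0.2331 / 0.047² ≈ 218.81 → 219.
Reduction: 235 − 219 = 16.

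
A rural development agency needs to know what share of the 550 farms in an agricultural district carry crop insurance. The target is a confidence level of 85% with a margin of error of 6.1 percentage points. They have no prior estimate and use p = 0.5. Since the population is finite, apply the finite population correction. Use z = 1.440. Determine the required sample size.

112

Unadjusted: n₀ = 1.440² × 0.50 × 0.50 / 0.061² ≈ 139.32, so n₀ = 140.
Finite population correction with N = 550: n = n₀ / (1 + (n₀−1)/N) = 140 / (1 + 139/550) = 140 / 1.2527 ≈ 111.76.
Rounding up, n = 112.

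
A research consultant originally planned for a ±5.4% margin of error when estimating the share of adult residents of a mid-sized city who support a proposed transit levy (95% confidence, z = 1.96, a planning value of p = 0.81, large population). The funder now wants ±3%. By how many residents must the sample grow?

At ±5.4%: n = 1.96² × 0.1539 / 0.054² ≈ 202.75 → 203.
At ±3%: n = 1.96² × 0.1539 / 0.030² ≈ 656.91 → 657.
Additional respondents: 657 − 203 = 454.

454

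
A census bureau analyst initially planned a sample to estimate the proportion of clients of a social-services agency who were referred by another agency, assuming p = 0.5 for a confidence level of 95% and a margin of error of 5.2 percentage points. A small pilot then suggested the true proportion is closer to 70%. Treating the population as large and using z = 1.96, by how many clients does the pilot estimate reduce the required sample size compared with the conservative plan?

Conservative (p = 0.5): n = 1.96² × 0.25 / 0.052² ≈ 355.18 → 356.
Using p = 0.70: p(1−p) = 0.2100, so n = 1.96² × 0.2100 / 0.052² ≈ 298.35 → 299.
Reduction: 356 − 299 = 57.

57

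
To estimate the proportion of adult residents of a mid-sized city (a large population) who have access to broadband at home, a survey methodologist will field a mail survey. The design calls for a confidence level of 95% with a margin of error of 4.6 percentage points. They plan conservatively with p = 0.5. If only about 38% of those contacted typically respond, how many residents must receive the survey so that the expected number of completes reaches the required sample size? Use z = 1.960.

Completed interviews needed: n₀ = 1.960² × 0.2500 / 0.046² ≈ 453.88 → 454.
At a 38% response rate, contacts needed = 454 / 0.38 ≈ 1194.74 → 1195.

1195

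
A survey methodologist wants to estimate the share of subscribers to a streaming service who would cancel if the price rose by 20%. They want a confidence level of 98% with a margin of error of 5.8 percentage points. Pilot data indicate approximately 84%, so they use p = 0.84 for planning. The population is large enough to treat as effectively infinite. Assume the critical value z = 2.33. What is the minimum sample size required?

217

With p = 0.84, p(1−p) = 0.1344.
n = z²·p(1−p)/E² = 2.33² × 0.1344 / 0.058² = 5.4289 × 0.1344 / 0.003364 ≈ 216.90.
Rounding up gives n = 217.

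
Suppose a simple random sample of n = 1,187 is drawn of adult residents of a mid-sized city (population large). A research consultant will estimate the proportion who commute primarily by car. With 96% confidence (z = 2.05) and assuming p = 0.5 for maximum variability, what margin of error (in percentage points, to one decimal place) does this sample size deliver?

3.0

SE(p̂) = √[p(1−p)/n] = √[0.2500/1187] = 0.01451.
E = z × SE = 2.05 × 0.01451 = 0.02975, or 3.0 percentage points.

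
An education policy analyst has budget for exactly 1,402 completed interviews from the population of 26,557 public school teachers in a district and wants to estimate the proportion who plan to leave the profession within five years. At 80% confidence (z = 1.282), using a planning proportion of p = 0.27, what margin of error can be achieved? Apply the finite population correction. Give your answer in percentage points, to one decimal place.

1.5

Finite-population factor: (N−n)/(N−1) = (26557−1402)/(26557−1) = 0.9472.
SE(p̂) = √[p(1−p)/n · (N−n)/(N−1)] = √[0.1971/1402 × 0.9472] = 0.01154.
E = z × SE = 1.282 × 0.01154 = 0.01479 ≈ 1.5 percentage points.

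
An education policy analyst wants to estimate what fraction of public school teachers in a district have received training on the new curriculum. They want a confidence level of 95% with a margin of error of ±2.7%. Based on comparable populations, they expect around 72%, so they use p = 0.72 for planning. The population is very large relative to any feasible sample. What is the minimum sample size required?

1063

For 95% confidence, z = 1.960.
With p = 0.72, p(1−p) = 0.2016.
n = z²·p(1−p)/E² = 1.960² × 0.2016 / 0.027² = 3.8416 × 0.2016 / 0.000729 ≈ 1062.37.
Rounding up gives n = 1063.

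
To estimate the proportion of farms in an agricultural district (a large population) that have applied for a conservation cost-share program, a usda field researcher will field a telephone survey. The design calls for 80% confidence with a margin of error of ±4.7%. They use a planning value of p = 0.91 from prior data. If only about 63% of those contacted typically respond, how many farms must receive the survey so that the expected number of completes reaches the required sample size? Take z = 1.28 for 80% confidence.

Completed interviews needed: n₀ = 1.28² × 0.0819 / 0.047² ≈ 60.74 → 61.
At a 63% response rate, contacts needed = 61 / 0.63 ≈ 96.83 → 97.

97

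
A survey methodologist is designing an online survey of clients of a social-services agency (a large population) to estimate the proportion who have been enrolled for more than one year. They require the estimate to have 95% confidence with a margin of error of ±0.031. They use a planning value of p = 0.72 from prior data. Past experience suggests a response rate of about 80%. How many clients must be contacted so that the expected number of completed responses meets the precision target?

1008

For 95% confidence, z = 1.96.
Completed interviews needed: n₀ = 1.96² × 0.2016 / 0.031² ≈ 805.90 → 806.
At an 80% response rate, contacts needed = 806 / 0.80 ≈ 1007.50 → 1008.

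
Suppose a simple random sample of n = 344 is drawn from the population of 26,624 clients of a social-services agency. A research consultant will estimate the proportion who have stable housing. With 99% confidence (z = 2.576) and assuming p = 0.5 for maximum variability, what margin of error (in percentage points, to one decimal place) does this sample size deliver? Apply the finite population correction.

Finite-population factor: (N−n)/(N−1) = (26624−344)/(26624−1) = 0.9871.
SE(p̂) = √[p(1−p)/n · (N−n)/(N−1)] = √[0.2500/344 × 0.9871] = 0.02678.
E = z × SE = 2.576 × 0.02678 = 0.06900 ≈ 6.9 percentage points.

6.9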